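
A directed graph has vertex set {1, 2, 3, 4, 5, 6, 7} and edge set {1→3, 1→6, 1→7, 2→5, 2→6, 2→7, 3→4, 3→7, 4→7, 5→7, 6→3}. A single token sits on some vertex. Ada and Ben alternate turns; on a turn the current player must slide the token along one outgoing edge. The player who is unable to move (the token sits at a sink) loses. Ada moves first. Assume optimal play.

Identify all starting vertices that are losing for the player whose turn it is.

6, 7

Classify positions by backward induction: terminal positions (no move available) are L. From any other position, the mover wins iff some move reaches an L.
Every edge goes from a vertex to one that appears earlier in the order 7, 4, 3, 6, 1, 5, 2, so processing vertices in that order labels each vertex after all of its successors.
7: no outgoing edge → L
4: can move to 7, which is L ⇒ W
3: can move to 7, which is L ⇒ W
6: the only move is to 3(W), a W ⇒ L
1: can move to 6, which is L ⇒ W
5: can move to 7, which is L ⇒ W
2: can move to 6, which is L ⇒ W
The losing starting vertices are exactly the entries labelled L in this table (2 of them).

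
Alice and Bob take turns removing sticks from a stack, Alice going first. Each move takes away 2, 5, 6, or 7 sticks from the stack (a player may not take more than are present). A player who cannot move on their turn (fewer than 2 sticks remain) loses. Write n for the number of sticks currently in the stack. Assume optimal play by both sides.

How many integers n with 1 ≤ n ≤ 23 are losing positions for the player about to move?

Work bottom-up. With no move the player to move loses. Otherwise the position is W if at least one move leads to an L position for the opponent, and L if every move leads to a W.
n=0: no move → L
n=1: no move → L
n=2: reaches L-position 0 → W
n=3: reaches L-position 1 → W
n=4: only reaches 2(W), which is W → L
n=5: reaches L-position 0 → W
n=6: reaches L-position 4 → W
n=7: reaches L-position 1 → W
n=8: reaches L-position 1 → W
n=9: reaches L-position 4 → W
n=10: reaches L-position 4 → W
n=11: reaches L-position 4 → W
n=12: only reaches 10(W), 7(W), 6(W), 5(W), all W → L
n=13: only reaches 11(W), 8(W), 7(W), 6(W), all W → L
n=14: reaches L-position 12 → W
n=15: reaches L-position 13 → W
n=16: only reaches 14(W), 11(W), 10(W), 9(W), all W → L
n=17: reaches L-position 12 → W
n=18: reaches L-position 16 → W
n=19: reaches L-position 13 → W
n=20: reaches L-position 13 → W
n=21: reaches L-position 16 → W
n=22: reaches L-position 16 → W
n=23: reaches L-position 16 → W
L entries with 1 ≤ n ≤ 23 (n=0 is outside the asked range and is not counted): n = 1, 4, 12, 13, 16; that makes 5.

5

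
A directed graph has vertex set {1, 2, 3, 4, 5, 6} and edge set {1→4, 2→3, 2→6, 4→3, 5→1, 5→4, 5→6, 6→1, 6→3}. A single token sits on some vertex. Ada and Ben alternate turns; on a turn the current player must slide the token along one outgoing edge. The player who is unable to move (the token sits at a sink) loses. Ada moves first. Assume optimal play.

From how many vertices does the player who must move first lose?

Classify positions by backward induction: terminal positions (no move available) are L. From any other position, the mover wins iff some move reaches an L.
Every edge goes from a vertex to one that appears earlier in the order 3, 4, 1, 6, 2, 5, so processing vertices in that order labels each vertex after all of its successors.
3: no outgoing edge → L
4: →3(L), so W
1: →4(W) only, which is W, so L
6: →1(L), so W
2: →3(L), so W
5: →1(L), so W
The L vertices are 1, 3; that is 2 in all.

2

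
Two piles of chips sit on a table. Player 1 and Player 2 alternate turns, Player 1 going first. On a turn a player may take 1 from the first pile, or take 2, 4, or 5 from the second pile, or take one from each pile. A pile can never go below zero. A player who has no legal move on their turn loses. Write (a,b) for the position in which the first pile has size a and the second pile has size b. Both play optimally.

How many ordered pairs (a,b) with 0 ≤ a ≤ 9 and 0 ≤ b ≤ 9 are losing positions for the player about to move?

30

Compute win/loss labels from the base case upward. A position with no move is L. Any other position is W if it can reach an L in one move, else L.
Every move lowers a or b (never raises either), so fill the grid row by row in increasing a, and left to right within a row: each cell's successors are then already labelled.
      b=0  b=1  b=2  b=3  b=4  b=5  b=6  b=7  b=8  b=9
a=0:    L    L    W    W    W    W    W    L    L    W
a=1:    W    W    W    L    L    W    W    W    W    W
a=2:    L    L    W    W    W    W    W    L    L    W
a=3:    W    W    W    L    L    W    W    W    W    W
a=4:    L    L    W    W    W    W    W    L    L    W
a=5:    W    W    W    L    L    W    W    W    W    W
a=6:    L    L    W    W    W    W    W    L    L    W
a=7:    W    W    W    L    L    W    W    W    W    W
a=8:    L    L    W    W    W    W    W    L    L    W
a=9:    W    W    W    L    L    W    W    W    W    W
Cells with no legal move (terminal, hence L): (0,0), (0,1).
The remaining L cells, each justified by listing all of its moves:
(0,7): L (options (0,5)(W), (0,3)(W), (0,2)(W) are all W)
(0,8): L (options (0,6)(W), (0,4)(W), (0,3)(W) are all W)
(1,3): L (options (0,3)(W), (1,1)(W), (0,2)(W) are all W)
(1,4): L (options (0,4)(W), (1,2)(W), (1,0)(W), (0,3)(W) are all W)
(2,0): L (sole option (1,0)(W) is W)
(2,1): L (options (1,1)(W), (1,0)(W) are all W)
(2,7): L (options (1,7)(W), (2,5)(W), (2,3)(W), (2,2)(W), (1,6)(W) are all W)
(2,8): L (options (1,8)(W), (2,6)(W), (2,4)(W), (2,3)(W), (1,7)(W) are all W)
(3,3): L (options (2,3)(W), (3,1)(W), (2,2)(W) are all W)
(3,4): L (options (2,4)(W), (3,2)(W), (3,0)(W), (2,3)(W) are all W)
(4,0): L (sole option (3,0)(W) is W)
(4,1): L (options (3,1)(W), (3,0)(W) are all W)
(4,7): L (options (3,7)(W), (4,5)(W), (4,3)(W), (4,2)(W), (3,6)(W) are all W)
(4,8): L (options (3,8)(W), (4,6)(W), (4,4)(W), (4,3)(W), (3,7)(W) are all W)
(5,3): L (options (4,3)(W), (5,1)(W), (4,2)(W) are all W)
(5,4): L (options (4,4)(W), (5,2)(W), (5,0)(W), (4,3)(W) are all W)
(6,0): L (sole option (5,0)(W) is W)
(6,1): L (options (5,1)(W), (5,0)(W) are all W)
(6,7): L (options (5,7)(W), (6,5)(W), (6,3)(W), (6,2)(W), (5,6)(W) are all W)
(6,8): L (options (5,8)(W), (6,6)(W), (6,4)(W), (6,3)(W), (5,7)(W) are all W)
(7,3): L (options (6,3)(W), (7,1)(W), (6,2)(W) are all W)
(7,4): L (options (6,4)(W), (7,2)(W), (7,0)(W), (6,3)(W) are all W)
(8,0): L (sole option (7,0)(W) is W)
(8,1): L (options (7,1)(W), (7,0)(W) are all W)
(8,7): L (options (7,7)(W), (8,5)(W), (8,3)(W), (8,2)(W), (7,6)(W) are all W)
(8,8): L (options (7,8)(W), (8,6)(W), (8,4)(W), (8,3)(W), (7,7)(W) are all W)
(9,3): L (options (8,3)(W), (9,1)(W), (8,2)(W) are all W)
(9,4): L (options (8,4)(W), (9,2)(W), (9,0)(W), (8,3)(W) are all W)
Every other cell has at least one move into one of the L cells above, so it is W.
L cells per row: a=0: 4, a=1: 2, a=2: 4, a=3: 2, a=4: 4, a=5: 2, a=6: 4, a=7: 2, a=8: 4, a=9: 2; total 30.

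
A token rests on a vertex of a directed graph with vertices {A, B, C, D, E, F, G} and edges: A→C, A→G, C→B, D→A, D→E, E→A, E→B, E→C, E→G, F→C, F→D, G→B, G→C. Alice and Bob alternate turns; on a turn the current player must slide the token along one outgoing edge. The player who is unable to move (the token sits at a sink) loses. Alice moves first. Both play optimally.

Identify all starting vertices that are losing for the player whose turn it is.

Work bottom-up. With no move the player to move loses. Otherwise the position is W if at least one move leads to an L position for the opponent, and L if every move leads to a W.
Every edge goes from a vertex to one that appears earlier in the order B, C, G, A, E, D, F, so processing vertices in that order labels each vertex after all of its successors.
B: no outgoing edge → L
C: →B(L), so W
G: →B(L), so W
A: →G(W), C(W) — all W, so L
E: →A(L), so W
D: →A(L), so W
F: →D(W), C(W) — all W, so L
Reading off the rows marked L gives the requested list; there are 3 such vertices.

A, B, F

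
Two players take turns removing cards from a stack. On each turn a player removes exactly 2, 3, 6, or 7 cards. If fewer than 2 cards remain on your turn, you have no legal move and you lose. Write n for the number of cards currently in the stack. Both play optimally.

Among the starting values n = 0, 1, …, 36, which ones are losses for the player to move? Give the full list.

0, 1, 5, 9, 10, 14, 18, 19, 23, 27, 28, 32, 36

Use the standard recursion: the mover loses at a terminal position; elsewhere, the mover wins exactly when some move hands the opponent an L position.
n=0: no move → L
n=1: no move → L
n=2: W (go to 0, an L position)
n=3: W (go to 1, an L position)
n=4: W (go to 1, an L position)
n=5: L (options 3(W), 2(W) are all W)
n=6: W (go to 0, an L position)
n=7: W (go to 5, an L position)
n=8: W (go to 5, an L position)
n=9: L (options 7(W), 6(W), 3(W), 2(W) are all W)
n=10: L (options 8(W), 7(W), 4(W), 3(W) are all W)
n=11: W (go to 9, an L position)
n=12: W (go to 10, an L position)
n=13: W (go to 10, an L position)
n=14: L (options 12(W), 11(W), 8(W), 7(W) are all W)
n=15: W (go to 9, an L position)
n=16: W (go to 14, an L position)
n=17: W (go to 14, an L position)
n=18: L (options 16(W), 15(W), 12(W), 11(W) are all W)
n=19: L (options 17(W), 16(W), 13(W), 12(W) are all W)
n=20: W (go to 18, an L position)
n=21: W (go to 19, an L position)
n=22: W (go to 19, an L position)
n=23: L (options 21(W), 20(W), 17(W), 16(W) are all W)
n=24: W (go to 18, an L position)
n=25: W (go to 23, an L position)
n=26: W (go to 23, an L position)
n=27: L (options 25(W), 24(W), 21(W), 20(W) are all W)
n=28: L (options 26(W), 25(W), 22(W), 21(W) are all W)
n=29: W (go to 27, an L position)
n=30: W (go to 28, an L position)
n=31: W (go to 28, an L position)
n=32: L (options 30(W), 29(W), 26(W), 25(W) are all W)
n=33: W (go to 27, an L position)
n=34: W (go to 32, an L position)
n=35: W (go to 32, an L position)
n=36: L (options 34(W), 33(W), 30(W), 29(W) are all W)
Reading off the rows marked L gives the requested list; there are 13 such values of n.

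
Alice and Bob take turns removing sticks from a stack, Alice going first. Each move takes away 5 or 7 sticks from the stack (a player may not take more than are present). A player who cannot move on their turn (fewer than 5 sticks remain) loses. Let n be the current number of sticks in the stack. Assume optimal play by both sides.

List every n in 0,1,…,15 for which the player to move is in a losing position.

0, 1, 2, 3, 4, 12, 13, 14, 15

Work bottom-up. With no move the player to move loses. Otherwise the position is W if at least one move leads to an L position for the opponent, and L if every move leads to a W.
n=0: no move → L
n=1: no move → L
n=2: no move → L
n=3: no move → L
n=4: no move → L
n=5: reaches L-position 0 → W
n=6: reaches L-position 1 → W
n=7: reaches L-position 2 → W
n=8: reaches L-position 3 → W
n=9: reaches L-position 4 → W
n=10: reaches L-position 3 → W
n=11: reaches L-position 4 → W
n=12: only reaches 7(W), 5(W), all W → L
n=13: only reaches 8(W), 6(W), all W → L
n=14: only reaches 9(W), 7(W), all W → L
n=15: only reaches 10(W), 8(W), all W → L
Reading off the rows marked L gives the requested list; there are 9 such values of n.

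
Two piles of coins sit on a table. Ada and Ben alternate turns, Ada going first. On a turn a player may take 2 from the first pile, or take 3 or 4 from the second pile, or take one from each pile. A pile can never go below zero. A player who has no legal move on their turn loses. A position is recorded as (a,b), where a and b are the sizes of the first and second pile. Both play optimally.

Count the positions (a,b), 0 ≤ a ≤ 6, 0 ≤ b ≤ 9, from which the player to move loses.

Compute win/loss labels from the base case upward. A position with no move is L. Any other position is W if it can reach an L in one move, else L.
Every move lowers a or b (never raises either), so fill the grid row by row in increasing a, and left to right within a row: each cell's successors are then already labelled.
      b=0  b=1  b=2  b=3  b=4  b=5  b=6  b=7  b=8  b=9
a=0:    L    L    L    W    W    W    W    L    L    L
a=1:    L    W    W    W    W    L    L    L    W    W
a=2:    W    W    W    L    L    L    W    W    W    W
a=3:    W    L    L    L    W    W    W    W    L    L
a=4:    L    L    W    W    W    W    L    L    L    W
a=5:    L    W    W    W    W    L    L    W    W    W
a=6:    W    W    L    L    L    W    W    W    W    L
Cells with no legal move (terminal, hence L): (0,0), (0,1), (0,2), (1,0).
The remaining L cells, each justified by listing all of its moves:
(0,7): only reaches (0,4)(W), (0,3)(W), all W → L
(0,8): only reaches (0,5)(W), (0,4)(W), all W → L
(0,9): only reaches (0,6)(W), (0,5)(W), all W → L
(1,5): only reaches (1,2)(W), (1,1)(W), (0,4)(W), all W → L
(1,6): only reaches (1,3)(W), (1,2)(W), (0,5)(W), all W → L
(1,7): only reaches (1,4)(W), (1,3)(W), (0,6)(W), all W → L
(2,3): only reaches (0,3)(W), (2,0)(W), (1,2)(W), all W → L
(2,4): only reaches (0,4)(W), (2,1)(W), (2,0)(W), (1,3)(W), all W → L
(2,5): only reaches (0,5)(W), (2,2)(W), (2,1)(W), (1,4)(W), all W → L
(3,1): only reaches (1,1)(W), (2,0)(W), all W → L
(3,2): only reaches (1,2)(W), (2,1)(W), all W → L
(3,3): only reaches (1,3)(W), (3,0)(W), (2,2)(W), all W → L
(3,8): only reaches (1,8)(W), (3,5)(W), (3,4)(W), (2,7)(W), all W → L
(3,9): only reaches (1,9)(W), (3,6)(W), (3,5)(W), (2,8)(W), all W → L
(4,0): only reaches (2,0)(W), which is W → L
(4,1): only reaches (2,1)(W), (3,0)(W), all W → L
(4,6): only reaches (2,6)(W), (4,3)(W), (4,2)(W), (3,5)(W), all W → L
(4,7): only reaches (2,7)(W), (4,4)(W), (4,3)(W), (3,6)(W), all W → L
(4,8): only reaches (2,8)(W), (4,5)(W), (4,4)(W), (3,7)(W), all W → L
(5,0): only reaches (3,0)(W), which is W → L
(5,5): only reaches (3,5)(W), (5,2)(W), (5,1)(W), (4,4)(W), all W → L
(5,6): only reaches (3,6)(W), (5,3)(W), (5,2)(W), (4,5)(W), all W → L
(6,2): only reaches (4,2)(W), (5,1)(W), all W → L
(6,3): only reaches (4,3)(W), (6,0)(W), (5,2)(W), all W → L
(6,4): only reaches (4,4)(W), (6,1)(W), (6,0)(W), (5,3)(W), all W → L
(6,9): only reaches (4,9)(W), (6,6)(W), (6,5)(W), (5,8)(W), all W → L
Every other cell has at least one move into one of the L cells above, so it is W.
L cells per row: a=0: 6, a=1: 4, a=2: 3, a=3: 5, a=4: 5, a=5: 3, a=6: 4; total 30.

30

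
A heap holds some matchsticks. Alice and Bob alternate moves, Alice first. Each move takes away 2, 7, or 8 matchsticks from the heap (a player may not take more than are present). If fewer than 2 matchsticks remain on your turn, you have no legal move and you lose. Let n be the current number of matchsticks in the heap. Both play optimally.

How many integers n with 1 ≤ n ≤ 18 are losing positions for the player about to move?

Positions with no move are L. A position that does have a move is losing for the player to move precisely when every available move leads to a winning position for the opponent. Fill in the labels:
n=0: no move → L
n=1: no move → L
n=2: reaches L-position 0 → W
n=3: reaches L-position 1 → W
n=4: only reaches 2(W), which is W → L
n=5: only reaches 3(W), which is W → L
n=6: reaches L-position 4 → W
n=7: reaches L-position 5 → W
n=8: reaches L-position 1 → W
n=9: reaches L-position 1 → W
n=10: only reaches 8(W), 3(W), 2(W), all W → L
n=11: reaches L-position 4 → W
n=12: reaches L-position 10 → W
n=13: reaches L-position 5 → W
n=14: only reaches 12(W), 7(W), 6(W), all W → L
n=15: only reaches 13(W), 8(W), 7(W), all W → L
n=16: reaches L-position 14 → W
n=17: reaches L-position 15 → W
n=18: reaches L-position 10 → W
L entries with 1 ≤ n ≤ 18 (n=0 is outside the asked range and is not counted): n = 1, 4, 5, 10, 14, 15; that makes 6.

6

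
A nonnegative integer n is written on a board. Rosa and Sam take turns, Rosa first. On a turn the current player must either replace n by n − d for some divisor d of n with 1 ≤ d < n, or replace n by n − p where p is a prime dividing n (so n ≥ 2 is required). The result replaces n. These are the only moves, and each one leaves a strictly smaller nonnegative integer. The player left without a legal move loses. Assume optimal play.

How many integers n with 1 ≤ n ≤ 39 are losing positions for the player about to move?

9

Use the standard recursion: the mover loses at a terminal position; elsewhere, the mover wins exactly when some move hands the opponent an L position.
n=0: no move → L
n=1: no move → L
n=2: W (go to 0, an L position)
n=3: W (go to 0, an L position)
n=4: L (options 2(W), 3(W) are all W)
n=5: W (go to 0, an L position)
n=6: W (go to 4, an L position)
n=7: W (go to 0, an L position)
n=8: W (go to 4, an L position)
n=9: L (options 6(W), 8(W) are all W)
n=10: W (go to 9, an L position)
n=11: W (go to 0, an L position)
n=12: W (go to 9, an L position)
n=13: W (go to 0, an L position)
n=14: L (options 7(W), 12(W), 13(W) are all W)
n=15: W (go to 14, an L position)
n=16: W (go to 14, an L position)
n=17: W (go to 0, an L position)
n=18: W (go to 9, an L position)
n=19: W (go to 0, an L position)
n=20: L (options 10(W), 15(W), 16(W), 18(W), 19(W) are all W)
n=21: W (go to 14, an L position)
n=22: W (go to 20, an L position)
n=23: W (go to 0, an L position)
n=24: W (go to 20, an L position)
n=25: W (go to 20, an L position)
n=26: L (options 13(W), 24(W), 25(W) are all W)
n=27: W (go to 26, an L position)
n=28: W (go to 14, an L position)
n=29: W (go to 0, an L position)
n=30: W (go to 20, an L position)
n=31: W (go to 0, an L position)
n=32: L (options 16(W), 24(W), 28(W), 30(W), 31(W) are all W)
n=33: W (go to 32, an L position)
n=34: W (go to 32, an L position)
n=35: L (options 28(W), 30(W), 34(W) are all W)
n=36: W (go to 32, an L position)
n=37: W (go to 0, an L position)
n=38: L (options 19(W), 36(W), 37(W) are all W)
n=39: W (go to 26, an L position)
L entries with 1 ≤ n ≤ 39 (n=0 is outside the asked range and is not counted): n = 1, 4, 9, 14, 20, 26, 32, 35, 38; that makes 9.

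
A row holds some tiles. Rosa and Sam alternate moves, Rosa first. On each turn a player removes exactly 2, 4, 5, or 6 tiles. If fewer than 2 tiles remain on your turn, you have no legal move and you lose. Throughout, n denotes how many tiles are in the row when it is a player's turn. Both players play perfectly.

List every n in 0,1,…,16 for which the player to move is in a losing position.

0, 1, 8, 9, 16

Work bottom-up. With no move the player to move loses. Otherwise the position is W if at least one move leads to an L position for the opponent, and L if every move leads to a W.
n=0: no move → L
n=1: no move → L
n=2: reaches L-position 0 → W
n=3: reaches L-position 1 → W
n=4: reaches L-position 0 → W
n=5: reaches L-position 1 → W
n=6: reaches L-position 1 → W
n=7: reaches L-position 1 → W
n=8: only reaches 6(W), 4(W), 3(W), 2(W), all W → L
n=9: only reaches 7(W), 5(W), 4(W), 3(W), all W → L
n=10: reaches L-position 8 → W
n=11: reaches L-position 9 → W
n=12: reaches L-position 8 → W
n=13: reaches L-position 9 → W
n=14: reaches L-position 9 → W
n=15: reaches L-position 9 → W
n=16: only reaches 14(W), 12(W), 11(W), 10(W), all W → L
The losing starting values of n are exactly the entries labelled L in this table (5 of them).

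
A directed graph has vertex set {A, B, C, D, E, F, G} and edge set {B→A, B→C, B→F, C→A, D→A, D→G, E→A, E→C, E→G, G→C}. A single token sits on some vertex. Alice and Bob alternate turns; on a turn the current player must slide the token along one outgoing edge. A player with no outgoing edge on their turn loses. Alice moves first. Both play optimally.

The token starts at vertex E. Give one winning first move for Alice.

Use the standard recursion: the mover loses at a terminal position; elsewhere, the mover wins exactly when some move hands the opponent an L position.
Every edge goes from a vertex to one that appears earlier in the order F, A, C, G, D, B, E, so processing vertices in that order labels each vertex after all of its successors.
F: no outgoing edge → L
A: no outgoing edge → L
C: →A(L), so W
G: →C(W) only, which is W, so L
D: →G(L), so W
B: →A(L), so W
E: →G(L), so W
From E, the L positions reachable in one move are: G, A. Any move reaching one of these is winning.

Move to G.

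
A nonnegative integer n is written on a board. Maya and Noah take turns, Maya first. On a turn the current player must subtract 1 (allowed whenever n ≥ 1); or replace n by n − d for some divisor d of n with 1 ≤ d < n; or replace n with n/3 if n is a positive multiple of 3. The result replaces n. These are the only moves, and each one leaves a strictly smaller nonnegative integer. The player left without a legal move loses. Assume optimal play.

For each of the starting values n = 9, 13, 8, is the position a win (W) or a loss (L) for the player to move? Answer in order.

Use the standard recursion: the mover loses at a terminal position; elsewhere, the mover wins exactly when some move hands the opponent an L position.
n=0: no move → L
n=1: W (go to 0, an L position)
n=2: L (sole option 1(W) is W)
n=3: W (go to 2, an L position)
n=4: W (go to 2, an L position)
n=5: L (sole option 4(W) is W)
n=6: W (go to 2, an L position)
n=7: L (sole option 6(W) is W)
n=8: W (go to 7, an L position)
n=9: L (options 3(W), 6(W), 8(W) are all W)
n=10: W (go to 5, an L position)
n=11: L (sole option 10(W) is W)
n=12: W (go to 9, an L position)
n=13: L (sole option 12(W) is W)

9: L, 13: L, 8: W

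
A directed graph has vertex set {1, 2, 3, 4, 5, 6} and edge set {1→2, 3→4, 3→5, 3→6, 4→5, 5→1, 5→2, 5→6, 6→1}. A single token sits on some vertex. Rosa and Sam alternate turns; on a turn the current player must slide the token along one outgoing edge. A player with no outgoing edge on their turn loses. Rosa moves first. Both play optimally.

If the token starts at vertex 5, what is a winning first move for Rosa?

Move to 6.

Label each position W (a win for the player to move) or L (a loss). A position with no legal move is L; any other position is W exactly when some move reaches an L, and L when every move reaches a W.
Every edge goes from a vertex to one that appears earlier in the order 2, 1, 6, 5, 4, 3, so processing vertices in that order labels each vertex after all of its successors.
2: no outgoing edge → L
1: reaches L-position 2 → W
6: only reaches 1(W), which is W → L
5: reaches L-position 6 → W
4: only reaches 5(W), which is W → L
3: reaches L-position 4 → W
From 5, the L positions reachable in one move are: 6, 2. Any move reaching one of these is winning.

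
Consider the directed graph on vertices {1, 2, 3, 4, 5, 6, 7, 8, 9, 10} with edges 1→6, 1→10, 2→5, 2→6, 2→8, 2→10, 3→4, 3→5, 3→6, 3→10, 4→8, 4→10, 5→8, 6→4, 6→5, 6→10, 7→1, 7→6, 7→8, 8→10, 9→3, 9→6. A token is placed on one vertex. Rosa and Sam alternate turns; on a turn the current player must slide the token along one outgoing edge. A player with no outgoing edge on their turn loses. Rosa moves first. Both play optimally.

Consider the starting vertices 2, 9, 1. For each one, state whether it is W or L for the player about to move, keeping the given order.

2: W, 9: L, 1: W

Positions with no move are L. A position that does have a move is losing for the player to move precisely when every available move leads to a winning position for the opponent. Fill in the labels:
Every edge goes from a vertex to one that appears earlier in the order 10, 8, 5, 4, 6, 1, 3, 2, 7, 9, so processing vertices in that order labels each vertex after all of its successors.
10: no outgoing edge → L
8: →10(L), so W
5: →8(W) only, which is W, so L
4: →10(L), so W
6: →5(L), so W
1: →10(L), so W
3: →5(L), so W
2: →5(L), so W
7: →1(W), 6(W), 8(W) — all W, so L
9: →3(W), 6(W) — all W, so L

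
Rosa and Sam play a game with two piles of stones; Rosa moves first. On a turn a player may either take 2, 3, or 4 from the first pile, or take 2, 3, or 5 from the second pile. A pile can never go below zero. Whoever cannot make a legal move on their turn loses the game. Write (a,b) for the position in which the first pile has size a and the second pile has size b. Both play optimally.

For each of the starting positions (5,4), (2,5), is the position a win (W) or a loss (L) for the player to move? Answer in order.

Compute win/loss labels from the base case upward. A position with no move is L. Any other position is W if it can reach an L in one move, else L.
No move ever increases a pile, so every position that can arise here has a ≤ 5 and b ≤ 5; it is enough to label the cells with 0 ≤ a ≤ 5 and 0 ≤ b ≤ 5.
Every move lowers a or b (never raises either), so fill the grid row by row in increasing a, and left to right within a row: each cell's successors are then already labelled.
      b=0  b=1  b=2  b=3  b=4  b=5
a=0:    L    L    W    W    W    W
a=1:    L    L    W    W    W    W
a=2:    W    W    L    L    W    W
a=3:    W    W    L    L    W    W
a=4:    W    W    W    W    L    L
a=5:    W    W    W    W    L    L
Cells with no legal move (terminal, hence L): (0,0), (0,1), (1,0), (1,1).
The remaining L cells, each justified by listing all of its moves:
(2,2): only reaches (0,2)(W), (2,0)(W), all W → L
(2,3): only reaches (0,3)(W), (2,1)(W), (2,0)(W), all W → L
(3,2): only reaches (1,2)(W), (0,2)(W), (3,0)(W), all W → L
(3,3): only reaches (1,3)(W), (0,3)(W), (3,1)(W), (3,0)(W), all W → L
(4,4): only reaches (2,4)(W), (1,4)(W), (0,4)(W), (4,2)(W), (4,1)(W), all W → L
(4,5): only reaches (2,5)(W), (1,5)(W), (0,5)(W), (4,3)(W), (4,2)(W), (4,0)(W), all W → L
(5,4): only reaches (3,4)(W), (2,4)(W), (1,4)(W), (5,2)(W), (5,1)(W), all W → L
(5,5): only reaches (3,5)(W), (2,5)(W), (1,5)(W), (5,3)(W), (5,2)(W), (5,0)(W), all W → L
Every other cell has at least one move into one of the L cells above, so it is W.
(5,4): one of the L cells justified above, so L
(2,5): the move to (2,3) reaches an L cell, so W

(5,4): L, (2,5): W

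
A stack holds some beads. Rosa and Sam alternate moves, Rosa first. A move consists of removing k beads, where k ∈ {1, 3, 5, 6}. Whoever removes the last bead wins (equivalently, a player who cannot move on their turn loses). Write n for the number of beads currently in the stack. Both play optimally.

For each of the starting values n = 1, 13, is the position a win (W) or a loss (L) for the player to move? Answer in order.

Use the standard recursion: the mover loses at a terminal position; elsewhere, the mover wins exactly when some move hands the opponent an L position.
n=0: no move → L
n=1: reaches L-position 0 → W
n=2: only reaches 1(W), which is W → L
n=3: reaches L-position 2 → W
n=4: only reaches 3(W), 1(W), all W → L
n=5: reaches L-position 4 → W
n=6: reaches L-position 0 → W
n=7: reaches L-position 4 → W
n=8: reaches L-position 2 → W
n=9: reaches L-position 4 → W
n=10: reaches L-position 4 → W
n=11: only reaches 10(W), 8(W), 6(W), 5(W), all W → L
n=12: reaches L-position 11 → W
n=13: only reaches 12(W), 10(W), 8(W), 7(W), all W → L

1: W, 13: L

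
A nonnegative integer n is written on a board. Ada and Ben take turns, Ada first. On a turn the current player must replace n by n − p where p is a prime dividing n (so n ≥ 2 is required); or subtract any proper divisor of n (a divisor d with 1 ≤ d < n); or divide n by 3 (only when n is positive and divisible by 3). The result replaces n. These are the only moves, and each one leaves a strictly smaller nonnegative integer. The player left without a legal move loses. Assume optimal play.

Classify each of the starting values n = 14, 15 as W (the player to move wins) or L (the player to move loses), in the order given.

Label each position W (a win for the player to move) or L (a loss). A position with no legal move is L; any other position is W exactly when some move reaches an L, and L when every move reaches a W.
n=0: no move → L
n=1: no move → L
n=2: can move to 0, which is L ⇒ W
n=3: can move to 0, which is L ⇒ W
n=4: moves to 2(W), 3(W); every one is W ⇒ L
n=5: can move to 0, which is L ⇒ W
n=6: can move to 4, which is L ⇒ W
n=7: can move to 0, which is L ⇒ W
n=8: can move to 4, which is L ⇒ W
n=9: moves to 3(W), 6(W), 8(W); every one is W ⇒ L
n=10: can move to 9, which is L ⇒ W
n=11: can move to 0, which is L ⇒ W
n=12: can move to 4, which is L ⇒ W
n=13: can move to 0, which is L ⇒ W
n=14: moves to 7(W), 12(W), 13(W); every one is W ⇒ L
n=15: can move to 14, which is L ⇒ W

14: L, 15: W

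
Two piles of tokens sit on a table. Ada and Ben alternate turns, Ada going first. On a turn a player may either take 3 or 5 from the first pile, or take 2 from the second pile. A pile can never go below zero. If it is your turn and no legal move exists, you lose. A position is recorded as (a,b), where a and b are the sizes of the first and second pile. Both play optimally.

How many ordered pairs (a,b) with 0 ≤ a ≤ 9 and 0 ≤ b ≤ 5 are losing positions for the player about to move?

Work bottom-up. With no move the player to move loses. Otherwise the position is W if at least one move leads to an L position for the opponent, and L if every move leads to a W.
Every move lowers a or b (never raises either), so fill the grid row by row in increasing a, and left to right within a row: each cell's successors are then already labelled.
      b=0  b=1  b=2  b=3  b=4  b=5
a=0:    L    L    W    W    L    L
a=1:    L    L    W    W    L    L
a=2:    L    L    W    W    L    L
a=3:    W    W    L    L    W    W
a=4:    W    W    L    L    W    W
a=5:    W    W    L    L    W    W
a=6:    W    W    W    W    W    W
a=7:    W    W    W    W    W    W
a=8:    L    L    W    W    L    L
a=9:    L    L    W    W    L    L
Cells with no legal move (terminal, hence L): (0,0), (0,1), (1,0), (1,1), (2,0), (2,1).
The remaining L cells, each justified by listing all of its moves:
(0,4): the only move is to (0,2)(W), a W ⇒ L
(0,5): the only move is to (0,3)(W), a W ⇒ L
(1,4): the only move is to (1,2)(W), a W ⇒ L
(1,5): the only move is to (1,3)(W), a W ⇒ L
(2,4): the only move is to (2,2)(W), a W ⇒ L
(2,5): the only move is to (2,3)(W), a W ⇒ L
(3,2): moves to (0,2)(W), (3,0)(W); every one is W ⇒ L
(3,3): moves to (0,3)(W), (3,1)(W); every one is W ⇒ L
(4,2): moves to (1,2)(W), (4,0)(W); every one is W ⇒ L
(4,3): moves to (1,3)(W), (4,1)(W); every one is W ⇒ L
(5,2): moves to (2,2)(W), (0,2)(W), (5,0)(W); every one is W ⇒ L
(5,3): moves to (2,3)(W), (0,3)(W), (5,1)(W); every one is W ⇒ L
(8,0): moves to (5,0)(W), (3,0)(W); every one is W ⇒ L
(8,1): moves to (5,1)(W), (3,1)(W); every one is W ⇒ L
(8,4): moves to (5,4)(W), (3,4)(W), (8,2)(W); every one is W ⇒ L
(8,5): moves to (5,5)(W), (3,5)(W), (8,3)(W); every one is W ⇒ L
(9,0): moves to (6,0)(W), (4,0)(W); every one is W ⇒ L
(9,1): moves to (6,1)(W), (4,1)(W); every one is W ⇒ L
(9,4): moves to (6,4)(W), (4,4)(W), (9,2)(W); every one is W ⇒ L
(9,5): moves to (6,5)(W), (4,5)(W), (9,3)(W); every one is W ⇒ L
Every other cell has at least one move into one of the L cells above, so it is W.
L cells per row: a=0: 4, a=1: 4, a=2: 4, a=3: 2, a=4: 2, a=5: 2, a=6: 0, a=7: 0, a=8: 4, a=9: 4; total 26.

26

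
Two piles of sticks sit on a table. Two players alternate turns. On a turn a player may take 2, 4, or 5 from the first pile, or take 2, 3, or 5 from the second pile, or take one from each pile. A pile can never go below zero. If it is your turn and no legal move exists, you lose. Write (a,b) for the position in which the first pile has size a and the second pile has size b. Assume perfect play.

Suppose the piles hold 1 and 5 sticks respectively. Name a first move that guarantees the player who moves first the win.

Move to (1,0).

Classify positions by backward induction: terminal positions (no move available) are L. From any other position, the mover wins iff some move reaches an L.
No move ever increases a pile, so every position that can arise here has a ≤ 1 and b ≤ 5; it is enough to label the cells with 0 ≤ a ≤ 1 and 0 ≤ b ≤ 5.
Every move lowers a or b (never raises either), so fill the grid row by row in increasing a, and left to right within a row: each cell's successors are then already labelled.
      b=0  b=1  b=2  b=3  b=4  b=5
a=0:    L    L    W    W    W    W
a=1:    L    W    W    W    L    W
Cells with no legal move (terminal, hence L): (0,0), (0,1), (1,0).
The remaining L cells, each justified by listing all of its moves:
(1,4): moves to (1,2)(W), (1,1)(W), (0,3)(W); every one is W ⇒ L
Every other cell has at least one move into one of the L cells above, so it is W.
From (1,5), the L positions reachable in one move are: (1,0).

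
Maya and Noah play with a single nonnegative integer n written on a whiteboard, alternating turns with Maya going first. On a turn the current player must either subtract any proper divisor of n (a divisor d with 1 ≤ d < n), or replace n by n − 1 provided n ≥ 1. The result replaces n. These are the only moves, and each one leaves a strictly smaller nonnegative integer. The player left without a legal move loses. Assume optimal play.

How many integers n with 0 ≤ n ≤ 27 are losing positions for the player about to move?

14

Label each position W (a win for the player to move) or L (a loss). A position with no legal move is L; any other position is W exactly when some move reaches an L, and L when every move reaches a W.
n=0: no move → L
n=1: reaches L-position 0 → W
n=2: only reaches 1(W), which is W → L
n=3: reaches L-position 2 → W
n=4: reaches L-position 2 → W
n=5: only reaches 4(W), which is W → L
n=6: reaches L-position 5 → W
n=7: only reaches 6(W), which is W → L
n=8: reaches L-position 7 → W
n=9: only reaches 6(W), 8(W), all W → L
n=10: reaches L-position 5 → W
n=11: only reaches 10(W), which is W → L
n=12: reaches L-position 9 → W
n=13: only reaches 12(W), which is W → L
n=14: reaches L-position 7 → W
n=15: only reaches 10(W), 12(W), 14(W), all W → L
n=16: reaches L-position 15 → W
n=17: only reaches 16(W), which is W → L
n=18: reaches L-position 9 → W
n=19: only reaches 18(W), which is W → L
n=20: reaches L-position 15 → W
n=21: only reaches 14(W), 18(W), 20(W), all W → L
n=22: reaches L-position 11 → W
n=23: only reaches 22(W), which is W → L
n=24: reaches L-position 21 → W
n=25: only reaches 20(W), 24(W), all W → L
n=26: reaches L-position 13 → W
n=27: only reaches 18(W), 24(W), 26(W), all W → L
L entries with 0 ≤ n ≤ 27: n = 0, 2, 5, 7, 9, 11, 13, 15, 17, 19, 21, 23, 25, 27; that makes 14.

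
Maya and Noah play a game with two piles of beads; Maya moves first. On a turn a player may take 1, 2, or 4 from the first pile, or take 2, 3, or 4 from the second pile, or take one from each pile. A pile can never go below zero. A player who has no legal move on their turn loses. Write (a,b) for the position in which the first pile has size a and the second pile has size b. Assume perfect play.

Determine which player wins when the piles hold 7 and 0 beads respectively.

Label each position W (a win for the player to move) or L (a loss). A position with no legal move is L; any other position is W exactly when some move reaches an L, and L when every move reaches a W.
No move ever increases a pile, so every position that can arise here has a ≤ 7 and b ≤ 0; it is enough to label the cells with 0 ≤ a ≤ 7 and 0 ≤ b ≤ 0.
Every move lowers a or b (never raises either), so fill the grid row by row in increasing a, and left to right within a row: each cell's successors are then already labelled.
      b=0
a=0:    L
a=1:    W
a=2:    W
a=3:    L
a=4:    W
a=5:    W
a=6:    L
a=7:    W
Cells with no legal move (terminal, hence L): (0,0).
The remaining L cells, each justified by listing all of its moves:
(3,0): →(2,0)(W), (1,0)(W) — all W, so L
(6,0): →(5,0)(W), (4,0)(W), (2,0)(W) — all W, so L
Every other cell has at least one move into one of the L cells above, so it is W.
From (7,0) Maya can move to (6,0), reaching an L position.

Maya wins.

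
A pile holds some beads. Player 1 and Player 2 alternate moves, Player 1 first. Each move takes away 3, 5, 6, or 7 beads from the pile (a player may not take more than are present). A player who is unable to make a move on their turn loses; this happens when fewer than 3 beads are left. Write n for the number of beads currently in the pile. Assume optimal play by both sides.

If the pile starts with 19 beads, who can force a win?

Use the standard recursion: the mover loses at a terminal position; elsewhere, the mover wins exactly when some move hands the opponent an L position.
n=0: no move → L
n=1: no move → L
n=2: no move → L
n=3: can move to 0, which is L ⇒ W
n=4: can move to 1, which is L ⇒ W
n=5: can move to 2, which is L ⇒ W
n=6: can move to 1, which is L ⇒ W
n=7: can move to 2, which is L ⇒ W
n=8: can move to 2, which is L ⇒ W
n=9: can move to 2, which is L ⇒ W
n=10: moves to 7(W), 5(W), 4(W), 3(W); every one is W ⇒ L
n=11: moves to 8(W), 6(W), 5(W), 4(W); every one is W ⇒ L
n=12: moves to 9(W), 7(W), 6(W), 5(W); every one is W ⇒ L
n=13: can move to 10, which is L ⇒ W
n=14: can move to 11, which is L ⇒ W
n=15: can move to 12, which is L ⇒ W
n=16: can move to 11, which is L ⇒ W
n=17: can move to 12, which is L ⇒ W
n=18: can move to 12, which is L ⇒ W
n=19: can move to 12, which is L ⇒ W
The starting position 19 is W: Player 1 should remove 7, leaving 12, handing over an L position.

Player 1 wins.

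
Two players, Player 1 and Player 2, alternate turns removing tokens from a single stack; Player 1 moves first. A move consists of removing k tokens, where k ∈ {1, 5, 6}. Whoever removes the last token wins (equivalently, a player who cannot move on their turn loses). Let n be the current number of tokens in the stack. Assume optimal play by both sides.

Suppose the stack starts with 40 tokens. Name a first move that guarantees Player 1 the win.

Remove 5, leaving 35.

Compute win/loss labels from the base case upward. A position with no move is L. Any other position is W if it can reach an L in one move, else L.
n=0: no move → L
n=1: →0(L), so W
n=2: →1(W) only, which is W, so L
n=3: →2(L), so W
n=4: →3(W) only, which is W, so L
n=5: →4(L), so W
n=6: →0(L), so W
n=7: →2(L), so W
n=8: →2(L), so W
n=9: →4(L), so W
n=10: →4(L), so W
n=11: →10(W), 6(W), 5(W) — all W, so L
n=12: →11(L), so W
n=13: →12(W), 8(W), 7(W) — all W, so L
n=14: →13(L), so W
n=15: →14(W), 10(W), 9(W) — all W, so L
n=16: →15(L), so W
n=17: →11(L), so W
n=18: →13(L), so W
n=19: →13(L), so W
n=20: →15(L), so W
n=21: →15(L), so W
n=22: →21(W), 17(W), 16(W) — all W, so L
n=23: →22(L), so W
n=24: →23(W), 19(W), 18(W) — all W, so L
n=25: →24(L), so W
n=26: →25(W), 21(W), 20(W) — all W, so L
n=27: →26(L), so W
n=28: →22(L), so W
n=29: →24(L), so W
n=30: →24(L), so W
n=31: →26(L), so W
n=32: →26(L), so W
n=33: →32(W), 28(W), 27(W) — all W, so L
n=34: →33(L), so W
n=35: →34(W), 30(W), 29(W) — all W, so L
n=36: →35(L), so W
n=37: →36(W), 32(W), 31(W) — all W, so L
n=38: →37(L), so W
n=39: →33(L), so W
n=40: →35(L), so W
From 40, the L positions reachable in one move are: 35.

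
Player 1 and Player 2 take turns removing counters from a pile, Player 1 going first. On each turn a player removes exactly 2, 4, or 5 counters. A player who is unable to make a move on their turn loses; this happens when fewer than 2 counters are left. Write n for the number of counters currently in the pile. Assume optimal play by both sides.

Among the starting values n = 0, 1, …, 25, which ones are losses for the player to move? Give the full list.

Use the standard recursion: the mover loses at a terminal position; elsewhere, the mover wins exactly when some move hands the opponent an L position.
n=0: no move → L
n=1: no move → L
n=2: reaches L-position 0 → W
n=3: reaches L-position 1 → W
n=4: reaches L-position 0 → W
n=5: reaches L-position 1 → W
n=6: reaches L-position 1 → W
n=7: only reaches 5(W), 3(W), 2(W), all W → L
n=8: only reaches 6(W), 4(W), 3(W), all W → L
n=9: reaches L-position 7 → W
n=10: reaches L-position 8 → W
n=11: reaches L-position 7 → W
n=12: reaches L-position 8 → W
n=13: reaches L-position 8 → W
n=14: only reaches 12(W), 10(W), 9(W), all W → L
n=15: only reaches 13(W), 11(W), 10(W), all W → L
n=16: reaches L-position 14 → W
n=17: reaches L-position 15 → W
n=18: reaches L-position 14 → W
n=19: reaches L-position 15 → W
n=20: reaches L-position 15 → W
n=21: only reaches 19(W), 17(W), 16(W), all W → L
n=22: only reaches 20(W), 18(W), 17(W), all W → L
n=23: reaches L-position 21 → W
n=24: reaches L-position 22 → W
n=25: reaches L-position 21 → W
The losing starting values of n are exactly the entries labelled L in this table (8 of them).

0, 1, 7, 8, 14, 15, 21, 22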